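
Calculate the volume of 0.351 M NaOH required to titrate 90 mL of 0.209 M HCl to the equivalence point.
V_{base} = 53.6 mL

At equivalence: moles acid = moles base.
moles HCl = 0.209 M × 0.09 L = 0.01881 mol
V_NaOH = 0.01881 mol ÷ 0.351 M = 0.05359 L = 53.6 mL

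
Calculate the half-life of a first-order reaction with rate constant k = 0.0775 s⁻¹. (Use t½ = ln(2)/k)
8.94 s

t½ = ln(2)/k = 0.6931/0.0775 = 8.94 s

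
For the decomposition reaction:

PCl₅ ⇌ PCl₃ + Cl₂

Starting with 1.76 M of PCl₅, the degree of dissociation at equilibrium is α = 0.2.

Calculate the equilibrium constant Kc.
K_c = 0.0880

x = α·[A]₀ = 0.2 × 1.76 = 0.352 M dissociated.
At eq: [PCl₅] = 1.76 − 0.352 = 1.408 M; [PCl₃] = [Cl₂] = x = 0.352 M.
Kc = [PCl₃][Cl₂]/[PCl₅] = (0.352)²/1.408 = 0.088.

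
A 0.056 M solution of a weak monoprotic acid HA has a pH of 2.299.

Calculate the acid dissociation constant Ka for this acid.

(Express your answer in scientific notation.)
K_a = 4.95e-04

[H⁺] = 10^(−pH) = 10^(−2.299) = 5.023e-03 M. For HA ⇌ H⁺ + A⁻, Ka = x²/(C − x) = (5.023e-03)²/(0.056 − 5.023e-03) = 4.95e-04.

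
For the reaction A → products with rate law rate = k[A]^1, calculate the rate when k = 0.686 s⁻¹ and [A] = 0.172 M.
0.118 M/s

rate = k·[A]^1 = 0.686·(0.172)^1 = 0.686·0.172 = 0.118 M/s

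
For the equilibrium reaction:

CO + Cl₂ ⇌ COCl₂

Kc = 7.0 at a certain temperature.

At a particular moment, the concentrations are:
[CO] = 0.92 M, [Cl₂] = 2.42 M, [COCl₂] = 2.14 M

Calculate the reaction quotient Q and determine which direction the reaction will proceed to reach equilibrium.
Q = 0.961, Q < K, reaction proceeds forward (toward products)

Q = ([COCl₂]) / ([CO] × [Cl₂])
  = ((2.14)) / ((0.92)·(2.42)) = 2.14/2.2264 = 0.9612
Since Q = 0.9612 < Kc = 7.0, the reaction proceeds forward (toward products) to reach equilibrium.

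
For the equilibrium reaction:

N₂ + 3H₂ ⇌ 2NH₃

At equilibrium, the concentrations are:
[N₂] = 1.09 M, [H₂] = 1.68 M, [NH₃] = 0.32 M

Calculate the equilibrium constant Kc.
K_c = 0.0198

Kc = ([NH₃]^2) / ([N₂] × [H₂]^3)
   = ((0.32)^2) / ((1.09)·(1.68)^3)
   = 0.1024 / 5.1684 = 0.0198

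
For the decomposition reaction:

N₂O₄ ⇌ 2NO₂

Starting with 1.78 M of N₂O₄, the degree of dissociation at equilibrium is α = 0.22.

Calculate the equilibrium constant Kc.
K_c = 0.4418

x = α·[A]₀ = 0.22 × 1.78 = 0.3916 M dissociated.
At eq: [N₂O₄] = 1.78 − 0.3916 = 1.388 M; [NO₂] = 2x = 0.7832 M.
Kc = [NO₂]²/[N₂O₄] = (0.7832)²/1.388 = 0.4418.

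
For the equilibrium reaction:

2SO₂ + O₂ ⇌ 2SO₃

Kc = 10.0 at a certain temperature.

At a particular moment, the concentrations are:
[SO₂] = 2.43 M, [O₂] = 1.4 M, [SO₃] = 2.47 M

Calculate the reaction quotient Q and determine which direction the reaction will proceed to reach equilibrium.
Q = 0.738, Q < K, reaction proceeds forward (toward products)

Q = ([SO₃]^2) / ([SO₂]^2 × [O₂])
  = ((2.47)^2) / ((2.43)^2·(1.4)) = 6.1009/8.2669 = 0.738
Since Q = 0.738 < Kc = 10.0, the reaction proceeds forward (toward products) to reach equilibrium.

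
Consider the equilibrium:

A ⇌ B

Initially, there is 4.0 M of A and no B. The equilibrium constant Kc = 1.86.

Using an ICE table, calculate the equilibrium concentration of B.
[B] = 2.601 M

ICE: [A] = 4.0 − x, [B] = x.
Kc = x/(4.0 − x) = 1.86 ⇒ x = 1.86·4.0/(1 + 1.86) = 7.44/2.86 = 2.601.
[B] = x = 2.601 M.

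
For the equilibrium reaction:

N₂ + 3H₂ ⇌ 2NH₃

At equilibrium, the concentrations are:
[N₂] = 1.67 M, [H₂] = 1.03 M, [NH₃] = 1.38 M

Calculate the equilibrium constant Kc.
K_c = 1.0436

Kc = ([NH₃]^2) / ([N₂] × [H₂]^3)
   = ((1.38)^2) / ((1.67)·(1.03)^3)
   = 1.9044 / 1.8249 = 1.0436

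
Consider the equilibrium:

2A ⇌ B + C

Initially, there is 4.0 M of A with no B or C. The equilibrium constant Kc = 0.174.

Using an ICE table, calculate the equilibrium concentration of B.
[B] = 0.910 M

ICE: [A] = 4.0 − 2x, [B] = [C] = x.
Kc = x²/(4.0 − 2x)² = 0.174 ⇒ √Kc = x/(4.0 − 2x).
x = √0.174·4.0/(1 + 2√0.174) = 0.41713·4.0/1.8343 = 0.90965.
[B] = x = 0.910 M.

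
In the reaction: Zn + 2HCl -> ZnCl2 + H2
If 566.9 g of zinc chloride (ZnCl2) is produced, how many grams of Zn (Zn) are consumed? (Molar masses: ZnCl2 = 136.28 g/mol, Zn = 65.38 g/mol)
Moles of ZnCl2 = 566.9 g ÷ 136.28 g/mol = 4.15982 mol
Mole ratio: 1 mol Zn / 1 mol ZnCl2
Moles of Zn = 4.15982 × (1/1) = 4.15982 mol
Mass of Zn = 4.15982 mol × 65.38 g/mol = 272 g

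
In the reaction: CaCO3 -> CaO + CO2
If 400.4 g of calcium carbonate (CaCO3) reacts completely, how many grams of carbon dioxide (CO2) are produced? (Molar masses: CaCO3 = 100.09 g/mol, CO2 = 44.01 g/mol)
Moles of CaCO3 = 400.4 g ÷ 100.09 g/mol = 4.0004 mol
Mole ratio: 1 mol CO2 / 1 mol CaCO3
Moles of CO2 = 4.0004 × (1/1) = 4.0004 mol
Mass of CO2 = 4.0004 mol × 44.01 g/mol = 176.1 g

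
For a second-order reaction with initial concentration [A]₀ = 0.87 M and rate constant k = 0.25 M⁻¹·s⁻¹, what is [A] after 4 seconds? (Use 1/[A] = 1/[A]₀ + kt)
0.4652 M

1/[A] = 1/[A]₀ + k·t = 1/0.87 + (0.25)·(4) = 1.1494 + 1.0000 = 2.1494
[A] = 1/2.1494 = 0.4652 M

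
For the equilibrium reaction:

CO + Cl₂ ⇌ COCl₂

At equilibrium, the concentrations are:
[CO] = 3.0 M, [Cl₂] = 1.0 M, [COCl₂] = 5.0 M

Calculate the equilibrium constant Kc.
K_c = 1.6667

Kc = ([COCl₂]) / ([CO] × [Cl₂])
   = ((5.0)) / ((3.0)·(1.0))
   = 5 / 3 = 1.6667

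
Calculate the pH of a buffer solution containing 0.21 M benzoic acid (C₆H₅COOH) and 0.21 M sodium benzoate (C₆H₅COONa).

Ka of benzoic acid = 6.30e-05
pH = 4.20

pKa = -log(6.30e-05) = 4.20. pH = pKa + log([A⁻]/[HA]) = 4.20 + log(0.21/0.21)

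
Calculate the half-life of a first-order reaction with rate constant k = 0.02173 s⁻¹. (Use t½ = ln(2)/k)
31.90 s

t½ = ln(2)/k = 0.6931/0.02173 = 31.90 s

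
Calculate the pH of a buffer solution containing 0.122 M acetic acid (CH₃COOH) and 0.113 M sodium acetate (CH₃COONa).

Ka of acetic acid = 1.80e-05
pH = 4.71

pKa = -log(1.80e-05) = 4.74. pH = pKa + log([A⁻]/[HA]) = 4.74 + log(0.113/0.122)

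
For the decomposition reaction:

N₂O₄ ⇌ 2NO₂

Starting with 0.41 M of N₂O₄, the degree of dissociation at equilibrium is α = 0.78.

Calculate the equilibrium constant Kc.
K_c = 4.5353

x = α·[A]₀ = 0.78 × 0.41 = 0.3198 M dissociated.
At eq: [N₂O₄] = 0.41 − 0.3198 = 0.0902 M; [NO₂] = 2x = 0.6396 M.
Kc = [NO₂]²/[N₂O₄] = (0.6396)²/0.0902 = 4.535.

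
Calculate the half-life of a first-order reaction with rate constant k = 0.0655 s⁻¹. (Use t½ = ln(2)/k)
10.58 s

t½ = ln(2)/k = 0.6931/0.0655 = 10.58 s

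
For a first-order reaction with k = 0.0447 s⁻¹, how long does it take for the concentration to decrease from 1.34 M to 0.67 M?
15.51 s

From ln[A] = ln[A]₀ - k·t: t = ln([A]₀/[A])/k = ln(1.34/0.67)/0.0447 = ln(2.0000)/0.0447 = 0.6931/0.0447 = 15.51 s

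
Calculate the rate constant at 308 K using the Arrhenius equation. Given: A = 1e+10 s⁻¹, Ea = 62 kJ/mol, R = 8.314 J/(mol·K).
3.05e-01 s⁻¹

k = A·exp(-Ea/(R·T)) = 1e+10·exp(-62000/(8.314·308)) = 1e+10·exp(-24.2120) = 1e+10·3.0539e-11 = 3.05e-01 s⁻¹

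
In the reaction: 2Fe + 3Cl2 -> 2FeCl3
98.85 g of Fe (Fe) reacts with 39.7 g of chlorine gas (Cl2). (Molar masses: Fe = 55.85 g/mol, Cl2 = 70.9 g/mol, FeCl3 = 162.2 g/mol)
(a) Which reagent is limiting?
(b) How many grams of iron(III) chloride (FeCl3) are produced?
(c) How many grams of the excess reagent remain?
(a) Cl2, (b) 60.55 g, (c) 78 g

Moles of Fe = 98.85 g ÷ 55.85 g/mol = 1.76992 mol
Moles of Cl2 = 39.7 g ÷ 70.9 g/mol = 0.559944 mol
Moles ÷ coefficient: Fe: 1.76992/2 = 0.885, Cl2: 0.559944/3 = 0.1866
(a) Cl2 has the smaller value, so Cl2 is the limiting reagent.
(b) Moles of FeCl3 = 0.559944 mol Cl2 × (2/3) = 0.373296 mol; mass = 0.373296 mol × 162.2 g/mol = 60.55 g
(c) Fe consumed = 0.559944 × (2/3) = 0.373296 mol; remaining = 1.76992 − 0.373296 = 1.39662 mol; mass = 1.39662 mol × 55.85 g/mol = 78 g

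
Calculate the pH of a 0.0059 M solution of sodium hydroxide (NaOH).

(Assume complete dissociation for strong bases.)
pH = 11.77

[OH⁻] = 0.0059 M for strong base. pOH = -log[OH⁻] = 2.23, pH = 14 - pOH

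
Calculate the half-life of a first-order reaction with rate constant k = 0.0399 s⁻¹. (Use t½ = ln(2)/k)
17.37 s

t½ = ln(2)/k = 0.6931/0.0399 = 17.37 s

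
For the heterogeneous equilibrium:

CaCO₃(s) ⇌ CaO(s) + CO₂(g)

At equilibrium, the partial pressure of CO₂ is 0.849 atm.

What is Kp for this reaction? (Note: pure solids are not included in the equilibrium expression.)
K_p = 0.849

Solids (CaCO₃, CaO) have activity 1 and are excluded.
Kp = P(CO₂) = 0.849.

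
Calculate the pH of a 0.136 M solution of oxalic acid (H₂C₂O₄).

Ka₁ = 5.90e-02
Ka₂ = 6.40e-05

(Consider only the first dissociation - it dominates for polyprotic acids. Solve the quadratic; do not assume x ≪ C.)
pH = 1.19

x² + Ka₁·x − Ka₁·C = 0 with Ka₁ = 5.90e-02, C = 0.136.
x = (−Ka₁ + √(Ka₁² + 4·Ka₁·C))/2 = 6.4809e-02 M, so pH = 1.19.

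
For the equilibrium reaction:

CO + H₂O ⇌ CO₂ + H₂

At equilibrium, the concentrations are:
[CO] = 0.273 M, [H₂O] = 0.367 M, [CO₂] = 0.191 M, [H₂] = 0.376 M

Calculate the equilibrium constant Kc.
K_c = 0.7168

Kc = ([CO₂] × [H₂]) / ([CO] × [H₂O])
   = ((0.191)·(0.376)) / ((0.273)·(0.367))
   = 0.071816 / 0.10019 = 0.7168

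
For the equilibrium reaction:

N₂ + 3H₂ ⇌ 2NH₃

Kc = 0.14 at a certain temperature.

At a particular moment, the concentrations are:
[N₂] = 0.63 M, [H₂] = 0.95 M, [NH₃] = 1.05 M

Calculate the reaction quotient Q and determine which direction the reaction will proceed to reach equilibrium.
Q = 2.041, Q > K, reaction proceeds reverse (toward reactants)

Q = ([NH₃]^2) / ([N₂] × [H₂]^3)
  = ((1.05)^2) / ((0.63)·(0.95)^3) = 1.1025/0.54015 = 2.041
Since Q = 2.041 > Kc = 0.14, the reaction proceeds reverse (toward reactants) to reach equilibrium.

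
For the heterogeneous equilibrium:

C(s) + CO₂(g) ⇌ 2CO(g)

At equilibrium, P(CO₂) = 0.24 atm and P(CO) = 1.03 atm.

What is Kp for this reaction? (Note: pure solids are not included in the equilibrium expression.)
K_p = 4.420

Solid C is excluded.
Kp = P(CO)²/P(CO₂) = (1.03)²/0.24 = 1.061/0.24 = 4.420.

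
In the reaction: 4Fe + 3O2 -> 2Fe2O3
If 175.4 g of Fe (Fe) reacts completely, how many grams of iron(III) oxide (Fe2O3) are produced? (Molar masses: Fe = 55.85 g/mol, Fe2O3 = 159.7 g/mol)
Moles of Fe = 175.4 g ÷ 55.85 g/mol = 3.14056 mol
Mole ratio: 2 mol Fe2O3 / 4 mol Fe
Moles of Fe2O3 = 3.14056 × (2/4) = 1.57028 mol
Mass of Fe2O3 = 1.57028 mol × 159.7 g/mol = 250.8 g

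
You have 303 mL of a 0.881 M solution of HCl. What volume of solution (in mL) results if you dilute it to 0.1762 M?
Using M₁V₁ = M₂V₂:
0.881 × 303 = 0.1762 × V₂
V₂ = (0.881 × 303) / 0.1762 = 1515 mL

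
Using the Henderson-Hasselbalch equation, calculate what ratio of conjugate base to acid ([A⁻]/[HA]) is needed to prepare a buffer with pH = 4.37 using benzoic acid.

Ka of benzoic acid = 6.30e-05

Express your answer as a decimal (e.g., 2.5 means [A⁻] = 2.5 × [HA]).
[A⁻]/[HA] = 1.477

pKa = −log(6.30e-05) = 4.2007. pH = pKa + log([A⁻]/[HA]). 4.37 = 4.2007 + log(ratio). log(ratio) = 4.37 − 4.2007 = 0.1693. ratio = 10^(0.1693) = 1.477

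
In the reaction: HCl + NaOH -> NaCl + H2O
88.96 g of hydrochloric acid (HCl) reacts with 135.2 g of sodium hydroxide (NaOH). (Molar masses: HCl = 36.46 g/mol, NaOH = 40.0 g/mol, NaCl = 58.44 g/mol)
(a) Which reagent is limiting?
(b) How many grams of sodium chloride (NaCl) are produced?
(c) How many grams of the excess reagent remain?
(a) HCl, (b) 142.6 g, (c) 37.6 g

Moles of HCl = 88.96 g ÷ 36.46 g/mol = 2.43993 mol
Moles of NaOH = 135.2 g ÷ 40.0 g/mol = 3.38 mol
Moles ÷ coefficient: HCl: 2.43993/1 = 2.44, NaOH: 3.38/1 = 3.38
(a) HCl has the smaller value, so HCl is the limiting reagent.
(b) Moles of NaCl = 2.43993 mol HCl × (1/1) = 2.43993 mol; mass = 2.43993 mol × 58.44 g/mol = 142.6 g
(c) NaOH consumed = 2.43993 × (1/1) = 2.43993 mol; remaining = 3.38 − 2.43993 = 0.940066 mol; mass = 0.940066 mol × 40.0 g/mol = 37.6 g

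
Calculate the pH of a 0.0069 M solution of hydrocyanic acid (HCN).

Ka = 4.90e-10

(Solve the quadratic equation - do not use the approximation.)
pH = 5.74

x² + Ka×x - Ka×C = 0. Using quadratic formula: [H⁺] = 1.8385e-06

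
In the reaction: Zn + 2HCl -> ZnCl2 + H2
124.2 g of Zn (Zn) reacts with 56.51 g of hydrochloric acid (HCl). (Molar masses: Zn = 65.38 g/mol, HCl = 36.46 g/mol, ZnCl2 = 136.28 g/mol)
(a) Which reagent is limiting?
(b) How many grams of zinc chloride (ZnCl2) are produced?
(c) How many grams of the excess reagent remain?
(a) HCl, (b) 105.6 g, (c) 73.53 g

Moles of Zn = 124.2 g ÷ 65.38 g/mol = 1.89966 mol
Moles of HCl = 56.51 g ÷ 36.46 g/mol = 1.54992 mol
Moles ÷ coefficient: Zn: 1.89966/1 = 1.9, HCl: 1.54992/2 = 0.775
(a) HCl has the smaller value, so HCl is the limiting reagent.
(b) Moles of ZnCl2 = 1.54992 mol HCl × (1/2) = 0.774959 mol; mass = 0.774959 mol × 136.28 g/mol = 105.6 g
(c) Zn consumed = 1.54992 × (1/2) = 0.774959 mol; remaining = 1.89966 − 0.774959 = 1.1247 mol; mass = 1.1247 mol × 65.38 g/mol = 73.53 g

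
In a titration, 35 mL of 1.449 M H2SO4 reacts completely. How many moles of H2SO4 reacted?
Moles = Molarity × Volume (L)
Moles = 1.449 M × 0.035 L = 0.05072 mol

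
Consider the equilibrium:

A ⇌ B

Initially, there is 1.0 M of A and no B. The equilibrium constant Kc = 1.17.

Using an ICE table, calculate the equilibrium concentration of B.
[B] = 0.539 M

ICE: [A] = 1.0 − x, [B] = x.
Kc = x/(1.0 − x) = 1.17 ⇒ x = 1.17·1.0/(1 + 1.17) = 1.17/2.17 = 0.5392.
[B] = x = 0.539 M.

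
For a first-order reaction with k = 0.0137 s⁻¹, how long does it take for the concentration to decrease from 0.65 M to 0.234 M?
74.57 s

From ln[A] = ln[A]₀ - k·t: t = ln([A]₀/[A])/k = ln(0.65/0.234)/0.0137 = ln(2.7778)/0.0137 = 1.0217/0.0137 = 74.57 s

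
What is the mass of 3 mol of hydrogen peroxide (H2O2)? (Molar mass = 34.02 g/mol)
Mass = 3 mol × 34.02 g/mol = 102.1 g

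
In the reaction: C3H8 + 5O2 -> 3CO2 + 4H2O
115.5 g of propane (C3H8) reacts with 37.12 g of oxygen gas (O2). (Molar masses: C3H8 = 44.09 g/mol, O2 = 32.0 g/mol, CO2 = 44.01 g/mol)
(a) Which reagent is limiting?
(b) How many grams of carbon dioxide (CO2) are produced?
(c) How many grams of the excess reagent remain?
(a) O2, (b) 30.63 g, (c) 105.3 g

Moles of C3H8 = 115.5 g ÷ 44.09 g/mol = 2.61964 mol
Moles of O2 = 37.12 g ÷ 32.0 g/mol = 1.16 mol
Moles ÷ coefficient: C3H8: 2.61964/1 = 2.62, O2: 1.16/5 = 0.232
(a) O2 has the smaller value, so O2 is the limiting reagent.
(b) Moles of CO2 = 1.16 mol O2 × (3/5) = 0.696 mol; mass = 0.696 mol × 44.01 g/mol = 30.63 g
(c) C3H8 consumed = 1.16 × (1/5) = 0.232 mol; remaining = 2.61964 − 0.232 = 2.38764 mol; mass = 2.38764 mol × 44.09 g/mol = 105.3 g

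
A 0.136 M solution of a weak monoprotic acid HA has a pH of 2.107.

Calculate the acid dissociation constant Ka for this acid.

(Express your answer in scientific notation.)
K_a = 4.77e-04

[H⁺] = 10^(−pH) = 10^(−2.107) = 7.816e-03 M. For HA ⇌ H⁺ + A⁻, Ka = x²/(C − x) = (7.816e-03)²/(0.136 − 7.816e-03) = 4.77e-04.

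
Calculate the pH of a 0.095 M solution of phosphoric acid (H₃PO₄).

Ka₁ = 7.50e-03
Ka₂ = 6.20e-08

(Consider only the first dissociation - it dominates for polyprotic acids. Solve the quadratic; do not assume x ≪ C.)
pH = 1.63

x² + Ka₁·x − Ka₁·C = 0 with Ka₁ = 7.50e-03, C = 0.095.
x = (−Ka₁ + √(Ka₁² + 4·Ka₁·C))/2 = 2.3205e-02 M, so pH = 1.63.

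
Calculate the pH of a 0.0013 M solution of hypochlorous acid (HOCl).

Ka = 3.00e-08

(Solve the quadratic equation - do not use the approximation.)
pH = 5.21

x² + Ka×x - Ka×C = 0. Using quadratic formula: [H⁺] = 6.2300e-06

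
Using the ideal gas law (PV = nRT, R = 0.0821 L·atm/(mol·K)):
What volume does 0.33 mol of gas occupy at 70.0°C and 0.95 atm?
T = 70.0°C + 273.15 = 343.15 K
V = nRT/P = (0.33 × 0.0821 × 343.15) / 0.95
V = 9.79 L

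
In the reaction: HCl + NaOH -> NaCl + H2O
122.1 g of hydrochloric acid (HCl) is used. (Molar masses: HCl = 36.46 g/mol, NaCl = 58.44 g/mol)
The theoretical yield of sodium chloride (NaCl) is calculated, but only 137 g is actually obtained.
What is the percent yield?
Moles of HCl = 122.1 g ÷ 36.46 g/mol = 3.34888 mol
Mole ratio: 1 mol NaCl / 1 mol HCl
Moles of NaCl = 3.34888 × (1/1) = 3.34888 mol
Theoretical yield = 3.34888 mol × 58.44 g/mol = 195.71 g
Actual yield = 137 g
Percent yield = (137 / 195.71) × 100% = 70.0%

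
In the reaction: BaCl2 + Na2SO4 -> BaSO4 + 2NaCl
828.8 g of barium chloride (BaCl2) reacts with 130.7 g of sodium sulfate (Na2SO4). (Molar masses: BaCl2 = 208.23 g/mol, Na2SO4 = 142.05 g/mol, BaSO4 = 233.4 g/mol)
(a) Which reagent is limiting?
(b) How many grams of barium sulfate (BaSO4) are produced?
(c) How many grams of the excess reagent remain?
(a) Na2SO4, (b) 214.8 g, (c) 637.2 g

Moles of BaCl2 = 828.8 g ÷ 208.23 g/mol = 3.98021 mol
Moles of Na2SO4 = 130.7 g ÷ 142.05 g/mol = 0.920099 mol
Moles ÷ coefficient: BaCl2: 3.98021/1 = 3.98, Na2SO4: 0.920099/1 = 0.9201
(a) Na2SO4 has the smaller value, so Na2SO4 is the limiting reagent.
(b) Moles of BaSO4 = 0.920099 mol Na2SO4 × (1/1) = 0.920099 mol; mass = 0.920099 mol × 233.4 g/mol = 214.8 g
(c) BaCl2 consumed = 0.920099 × (1/1) = 0.920099 mol; remaining = 3.98021 − 0.920099 = 3.06012 mol; mass = 3.06012 mol × 208.23 g/mol = 637.2 g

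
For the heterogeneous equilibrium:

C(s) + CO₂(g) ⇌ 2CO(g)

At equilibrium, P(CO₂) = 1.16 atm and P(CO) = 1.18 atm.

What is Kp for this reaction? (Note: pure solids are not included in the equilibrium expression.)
K_p = 1.200

Solid C is excluded.
Kp = P(CO)²/P(CO₂) = (1.18)²/1.16 = 1.392/1.16 = 1.200.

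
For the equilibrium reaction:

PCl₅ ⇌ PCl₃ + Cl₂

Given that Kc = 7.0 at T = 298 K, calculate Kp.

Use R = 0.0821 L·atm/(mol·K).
K_p = 171.2606

Δn = (moles gaseous products) − (moles gaseous reactants) = 1
T = 298 K; RT = 0.0821 × 298 = 24.4658
Kp = Kc·(RT)^Δn = 7.0 × (24.4658)^1 = 7.0 × 24.4658 = 171.2606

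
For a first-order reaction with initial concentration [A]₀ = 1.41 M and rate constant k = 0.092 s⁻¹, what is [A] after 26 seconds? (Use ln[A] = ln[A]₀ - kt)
0.1289 M

ln[A] = ln[A]₀ - k·t = ln(1.41) - (0.092)·(26) = 0.3436 - 2.3920 = -2.0484
[A] = e^(-2.0484) = 0.1289 M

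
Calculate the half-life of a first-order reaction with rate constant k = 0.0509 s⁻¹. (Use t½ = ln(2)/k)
13.62 s

t½ = ln(2)/k = 0.6931/0.0509 = 13.62 s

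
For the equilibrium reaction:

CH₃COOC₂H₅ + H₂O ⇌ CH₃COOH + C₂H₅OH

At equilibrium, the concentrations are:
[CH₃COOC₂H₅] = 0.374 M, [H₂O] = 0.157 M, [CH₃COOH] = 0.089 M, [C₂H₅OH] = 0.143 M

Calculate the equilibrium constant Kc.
K_c = 0.2167

Kc = ([CH₃COOH] × [C₂H₅OH]) / ([CH₃COOC₂H₅] × [H₂O])
   = ((0.089)·(0.143)) / ((0.374)·(0.157))
   = 0.012727 / 0.058718 = 0.2167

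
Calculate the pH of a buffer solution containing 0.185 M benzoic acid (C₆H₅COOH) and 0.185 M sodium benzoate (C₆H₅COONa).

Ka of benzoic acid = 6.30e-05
pH = 4.20

pKa = -log(6.30e-05) = 4.20. pH = pKa + log([A⁻]/[HA]) = 4.20 + log(0.185/0.185)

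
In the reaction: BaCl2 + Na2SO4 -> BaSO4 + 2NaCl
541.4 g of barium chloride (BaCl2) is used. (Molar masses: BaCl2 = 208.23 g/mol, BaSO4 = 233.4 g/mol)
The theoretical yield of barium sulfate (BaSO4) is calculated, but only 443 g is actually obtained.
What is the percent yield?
Moles of BaCl2 = 541.4 g ÷ 208.23 g/mol = 2.60001 mol
Mole ratio: 1 mol BaSO4 / 1 mol BaCl2
Moles of BaSO4 = 2.60001 × (1/1) = 2.60001 mol
Theoretical yield = 2.60001 mol × 233.4 g/mol = 606.84 g
Actual yield = 443 g
Percent yield = (443 / 606.84) × 100% = 73.0%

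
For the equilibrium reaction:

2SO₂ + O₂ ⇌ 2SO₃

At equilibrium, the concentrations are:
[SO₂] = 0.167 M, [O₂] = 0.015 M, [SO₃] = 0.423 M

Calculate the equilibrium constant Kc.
K_c = 4.28e+02

Kc = ([SO₃]^2) / ([SO₂]^2 × [O₂])
   = ((0.423)^2) / ((0.167)^2·(0.015))
   = 0.17893 / 0.00041834 = 4.28e+02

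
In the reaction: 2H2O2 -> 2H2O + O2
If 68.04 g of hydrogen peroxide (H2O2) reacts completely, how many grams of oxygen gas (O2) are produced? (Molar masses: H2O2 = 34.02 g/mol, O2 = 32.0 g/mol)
Moles of H2O2 = 68.04 g ÷ 34.02 g/mol = 2 mol
Mole ratio: 1 mol O2 / 2 mol H2O2
Moles of O2 = 2 × (1/2) = 1 mol
Mass of O2 = 1 mol × 32.0 g/mol = 32 g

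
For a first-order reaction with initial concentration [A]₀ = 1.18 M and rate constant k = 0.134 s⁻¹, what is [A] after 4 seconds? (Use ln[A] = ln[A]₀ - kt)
0.6904 M

ln[A] = ln[A]₀ - k·t = ln(1.18) - (0.134)·(4) = 0.1655 - 0.5360 = -0.3705
[A] = e^(-0.3705) = 0.6904 M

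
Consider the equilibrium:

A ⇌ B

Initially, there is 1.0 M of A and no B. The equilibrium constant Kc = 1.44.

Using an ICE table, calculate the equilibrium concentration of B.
[B] = 0.590 M

ICE: [A] = 1.0 − x, [B] = x.
Kc = x/(1.0 − x) = 1.44 ⇒ x = 1.44·1.0/(1 + 1.44) = 1.44/2.44 = 0.5902.
[B] = x = 0.590 M.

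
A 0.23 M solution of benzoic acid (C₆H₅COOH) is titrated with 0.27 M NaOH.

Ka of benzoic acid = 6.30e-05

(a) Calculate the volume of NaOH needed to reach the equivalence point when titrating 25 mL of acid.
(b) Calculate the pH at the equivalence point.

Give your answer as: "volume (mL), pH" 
V = 21.3 mL, pH = 8.65

(a) At equivalence: moles acid = moles base.
moles acid = 0.23 × 0.025 = 0.00575 mol; V_NaOH = 0.00575/0.27 = 0.0213 L = 21.3 mL.
(b) At equivalence, all acid → conjugate base A⁻ at [A⁻] = 0.00575/0.0463 = 0.1242 M.
Kb = Kw/Ka = 1.0e-14/6.30e-05 = 1.587e-10; [OH⁻] = √(Kb·[A⁻]) = 4.440e-06; pOH = 5.35; pH = 14 − pOH = 8.65.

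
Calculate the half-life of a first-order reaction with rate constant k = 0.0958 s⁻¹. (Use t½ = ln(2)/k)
7.24 s

t½ = ln(2)/k = 0.6931/0.0958 = 7.24 s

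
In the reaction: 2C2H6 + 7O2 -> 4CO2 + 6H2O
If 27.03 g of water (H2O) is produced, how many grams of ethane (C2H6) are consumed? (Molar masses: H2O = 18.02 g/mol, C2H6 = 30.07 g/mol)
Moles of H2O = 27.03 g ÷ 18.02 g/mol = 1.5 mol
Mole ratio: 2 mol C2H6 / 6 mol H2O
Moles of C2H6 = 1.5 × (2/6) = 0.5 mol
Mass of C2H6 = 0.5 mol × 30.07 g/mol = 15.04 g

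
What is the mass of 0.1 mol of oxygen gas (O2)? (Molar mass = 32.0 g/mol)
Mass = 0.1 mol × 32.0 g/mol = 3.2 g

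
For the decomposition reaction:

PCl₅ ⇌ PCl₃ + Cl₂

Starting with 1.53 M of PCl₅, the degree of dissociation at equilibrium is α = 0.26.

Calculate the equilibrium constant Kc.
K_c = 0.1398

x = α·[A]₀ = 0.26 × 1.53 = 0.3978 M dissociated.
At eq: [PCl₅] = 1.53 − 0.3978 = 1.132 M; [PCl₃] = [Cl₂] = x = 0.3978 M.
Kc = [PCl₃][Cl₂]/[PCl₅] = (0.3978)²/1.132 = 0.1398.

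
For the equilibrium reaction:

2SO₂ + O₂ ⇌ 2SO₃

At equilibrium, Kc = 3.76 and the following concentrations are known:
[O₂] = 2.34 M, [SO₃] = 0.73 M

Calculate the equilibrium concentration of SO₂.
[SO₂] = 0.2461 M

Kc = ([SO₃]^2) / ([SO₂]^2 × [O₂]) = 3.76
[SO₂]^2 = (product terms)/(Kc · other reactant terms) = 0.5329 / (3.76 · 2.34) = 0.060568
[SO₂] = (0.060568)^(1/2) = 0.2461 M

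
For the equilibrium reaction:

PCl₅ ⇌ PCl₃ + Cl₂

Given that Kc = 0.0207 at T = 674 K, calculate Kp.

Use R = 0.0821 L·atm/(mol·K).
K_p = 1.1454

Δn = (moles gaseous products) − (moles gaseous reactants) = 1
T = 674 K; RT = 0.0821 × 674 = 55.3354
Kp = Kc·(RT)^Δn = 0.0207 × (55.3354)^1 = 0.0207 × 55.3354 = 1.1454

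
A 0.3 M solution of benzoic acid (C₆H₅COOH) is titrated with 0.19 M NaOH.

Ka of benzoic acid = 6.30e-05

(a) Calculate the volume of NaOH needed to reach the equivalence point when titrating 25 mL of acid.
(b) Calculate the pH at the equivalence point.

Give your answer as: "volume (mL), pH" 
V = 39.5 mL, pH = 8.63

(a) At equivalence: moles acid = moles base.
moles acid = 0.3 × 0.025 = 0.0075 mol; V_NaOH = 0.0075/0.19 = 0.03947 L = 39.5 mL.
(b) At equivalence, all acid → conjugate base A⁻ at [A⁻] = 0.0075/0.06447 = 0.1163 M.
Kb = Kw/Ka = 1.0e-14/6.30e-05 = 1.587e-10; [OH⁻] = √(Kb·[A⁻]) = 4.297e-06; pOH = 5.37; pH = 14 − pOH = 8.63.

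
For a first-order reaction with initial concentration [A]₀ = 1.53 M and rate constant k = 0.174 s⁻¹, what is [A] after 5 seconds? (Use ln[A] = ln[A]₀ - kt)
0.6410 M

ln[A] = ln[A]₀ - k·t = ln(1.53) - (0.174)·(5) = 0.4253 - 0.8700 = -0.4447
[A] = e^(-0.4447) = 0.6410 M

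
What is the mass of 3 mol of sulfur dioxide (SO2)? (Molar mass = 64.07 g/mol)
Mass = 3 mol × 64.07 g/mol = 192.2 g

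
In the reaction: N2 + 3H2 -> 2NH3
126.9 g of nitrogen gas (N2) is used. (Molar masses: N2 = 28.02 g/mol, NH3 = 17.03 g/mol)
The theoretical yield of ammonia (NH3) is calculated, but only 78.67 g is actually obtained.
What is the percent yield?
Moles of N2 = 126.9 g ÷ 28.02 g/mol = 4.52891 mol
Mole ratio: 2 mol NH3 / 1 mol N2
Moles of NH3 = 4.52891 × (2/1) = 9.05782 mol
Theoretical yield = 9.05782 mol × 17.03 g/mol = 154.25 g
Actual yield = 78.67 g
Percent yield = (78.67 / 154.25) × 100% = 51.0%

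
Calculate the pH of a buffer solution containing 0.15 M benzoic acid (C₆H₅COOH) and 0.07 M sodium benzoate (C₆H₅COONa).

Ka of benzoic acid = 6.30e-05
pH = 3.87

pKa = -log(6.30e-05) = 4.20. pH = pKa + log([A⁻]/[HA]) = 4.20 + log(0.07/0.15)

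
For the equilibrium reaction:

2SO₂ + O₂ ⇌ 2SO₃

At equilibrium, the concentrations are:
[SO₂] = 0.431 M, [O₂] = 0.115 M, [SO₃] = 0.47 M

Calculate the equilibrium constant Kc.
K_c = 10.3405

Kc = ([SO₃]^2) / ([SO₂]^2 × [O₂])
   = ((0.47)^2) / ((0.431)^2·(0.115))
   = 0.2209 / 0.021363 = 10.3405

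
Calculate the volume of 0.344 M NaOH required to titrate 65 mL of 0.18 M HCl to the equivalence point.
V_{base} = 34.0 mL

At equivalence: moles acid = moles base.
moles HCl = 0.18 M × 0.065 L = 0.0117 mol
V_NaOH = 0.0117 mol ÷ 0.344 M = 0.03401 L = 34.0 mL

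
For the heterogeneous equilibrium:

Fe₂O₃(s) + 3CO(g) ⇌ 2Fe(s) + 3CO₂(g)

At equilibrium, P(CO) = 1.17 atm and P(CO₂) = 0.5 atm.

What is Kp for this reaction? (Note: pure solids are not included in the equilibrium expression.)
K_p = 0.078

Solids (Fe₂O₃, Fe) are excluded.
Kp = P(CO₂)³/P(CO)³ = (0.5)³/(1.17)³ = 0.125/1.602 = 0.078.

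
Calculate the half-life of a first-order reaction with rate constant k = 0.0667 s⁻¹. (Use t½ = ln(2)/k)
10.39 s

t½ = ln(2)/k = 0.6931/0.0667 = 10.39 s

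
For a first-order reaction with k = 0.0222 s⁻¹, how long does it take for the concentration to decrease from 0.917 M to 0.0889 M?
105.12 s

From ln[A] = ln[A]₀ - k·t: t = ln([A]₀/[A])/k = ln(0.917/0.0889)/0.0222 = ln(10.3150)/0.0222 = 2.3336/0.0222 = 105.12 s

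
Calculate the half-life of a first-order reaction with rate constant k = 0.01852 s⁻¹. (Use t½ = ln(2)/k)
37.43 s

t½ = ln(2)/k = 0.6931/0.01852 = 37.43 s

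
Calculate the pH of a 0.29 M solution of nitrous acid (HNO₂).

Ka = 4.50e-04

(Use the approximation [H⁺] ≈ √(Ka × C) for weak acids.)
pH = 1.94

[H⁺] = √(Ka × C) = √(4.50e-04 × 0.29) = 1.1424e-02. pH = -log(1.1424e-02)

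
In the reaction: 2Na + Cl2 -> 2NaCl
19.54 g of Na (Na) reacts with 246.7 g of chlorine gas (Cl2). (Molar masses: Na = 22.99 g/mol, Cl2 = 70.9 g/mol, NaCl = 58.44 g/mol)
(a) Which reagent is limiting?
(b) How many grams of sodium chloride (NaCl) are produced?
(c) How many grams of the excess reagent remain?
(a) Na, (b) 49.67 g, (c) 216.6 g

Moles of Na = 19.54 g ÷ 22.99 g/mol = 0.849935 mol
Moles of Cl2 = 246.7 g ÷ 70.9 g/mol = 3.47955 mol
Moles ÷ coefficient: Na: 0.849935/2 = 0.425, Cl2: 3.47955/1 = 3.48
(a) Na has the smaller value, so Na is the limiting reagent.
(b) Moles of NaCl = 0.849935 mol Na × (2/2) = 0.849935 mol; mass = 0.849935 mol × 58.44 g/mol = 49.67 g
(c) Cl2 consumed = 0.849935 × (1/2) = 0.424967 mol; remaining = 3.47955 − 0.424967 = 3.05458 mol; mass = 3.05458 mol × 70.9 g/mol = 216.6 g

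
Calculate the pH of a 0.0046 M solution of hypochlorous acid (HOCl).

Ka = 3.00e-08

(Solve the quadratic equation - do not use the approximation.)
pH = 4.93

x² + Ka×x - Ka×C = 0. Using quadratic formula: [H⁺] = 1.1732e-05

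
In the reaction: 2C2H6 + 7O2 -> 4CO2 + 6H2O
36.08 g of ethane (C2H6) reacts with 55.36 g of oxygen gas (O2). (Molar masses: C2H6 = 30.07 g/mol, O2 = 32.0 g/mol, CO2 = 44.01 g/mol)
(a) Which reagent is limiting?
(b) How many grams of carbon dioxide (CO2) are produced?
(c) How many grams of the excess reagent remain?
(a) O2, (b) 43.51 g, (c) 21.22 g

Moles of C2H6 = 36.08 g ÷ 30.07 g/mol = 1.19987 mol
Moles of O2 = 55.36 g ÷ 32.0 g/mol = 1.73 mol
Moles ÷ coefficient: C2H6: 1.19987/2 = 0.5999, O2: 1.73/7 = 0.2471
(a) O2 has the smaller value, so O2 is the limiting reagent.
(b) Moles of CO2 = 1.73 mol O2 × (4/7) = 0.988571 mol; mass = 0.988571 mol × 44.01 g/mol = 43.51 g
(c) C2H6 consumed = 1.73 × (2/7) = 0.494286 mol; remaining = 1.19987 − 0.494286 = 0.705581 mol; mass = 0.705581 mol × 30.07 g/mol = 21.22 g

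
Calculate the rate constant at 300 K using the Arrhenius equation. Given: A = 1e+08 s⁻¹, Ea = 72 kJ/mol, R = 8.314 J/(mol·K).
2.91e-05 s⁻¹

k = A·exp(-Ea/(R·T)) = 1e+08·exp(-72000/(8.314·300)) = 1e+08·exp(-28.8670) = 1e+08·2.9056e-13 = 2.91e-05 s⁻¹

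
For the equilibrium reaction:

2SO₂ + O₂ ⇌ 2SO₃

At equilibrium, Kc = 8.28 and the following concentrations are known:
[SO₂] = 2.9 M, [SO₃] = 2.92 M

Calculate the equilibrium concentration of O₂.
[O₂] = 0.1224 M

Kc = ([SO₃]^2) / ([SO₂]^2 × [O₂]) = 8.28
[O₂]^1 = (product terms)/(Kc · other reactant terms) = 8.5264 / (8.28 · 8.41) = 0.12244
[O₂] = 0.1224 M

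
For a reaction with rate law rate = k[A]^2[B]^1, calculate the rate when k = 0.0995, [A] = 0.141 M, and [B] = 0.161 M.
0.0003185 M/s

rate = k·[A]^2·[B]^1 = 0.0995·(0.141)^2·(0.161)^1 = 0.0995·0.019881·0.161 = 0.0003185 M/s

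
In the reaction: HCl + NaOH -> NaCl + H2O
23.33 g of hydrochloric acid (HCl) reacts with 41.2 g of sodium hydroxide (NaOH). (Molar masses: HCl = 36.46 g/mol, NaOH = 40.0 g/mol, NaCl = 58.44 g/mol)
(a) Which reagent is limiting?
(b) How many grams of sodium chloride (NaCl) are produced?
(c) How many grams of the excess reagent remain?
(a) HCl, (b) 37.39 g, (c) 15.6 g

Moles of HCl = 23.33 g ÷ 36.46 g/mol = 0.639879 mol
Moles of NaOH = 41.2 g ÷ 40.0 g/mol = 1.03 mol
Moles ÷ coefficient: HCl: 0.639879/1 = 0.6399, NaOH: 1.03/1 = 1.03
(a) HCl has the smaller value, so HCl is the limiting reagent.
(b) Moles of NaCl = 0.639879 mol HCl × (1/1) = 0.639879 mol; mass = 0.639879 mol × 58.44 g/mol = 37.39 g
(c) NaOH consumed = 0.639879 × (1/1) = 0.639879 mol; remaining = 1.03 − 0.639879 = 0.390121 mol; mass = 0.390121 mol × 40.0 g/mol = 15.6 g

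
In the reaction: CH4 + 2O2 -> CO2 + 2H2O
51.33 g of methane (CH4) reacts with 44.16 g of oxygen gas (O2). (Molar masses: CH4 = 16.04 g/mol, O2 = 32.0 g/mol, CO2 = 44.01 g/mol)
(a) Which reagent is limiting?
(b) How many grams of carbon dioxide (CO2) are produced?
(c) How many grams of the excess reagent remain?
(a) O2, (b) 30.37 g, (c) 40.26 g

Moles of CH4 = 51.33 g ÷ 16.04 g/mol = 3.20012 mol
Moles of O2 = 44.16 g ÷ 32.0 g/mol = 1.38 mol
Moles ÷ coefficient: CH4: 3.20012/1 = 3.2, O2: 1.38/2 = 0.69
(a) O2 has the smaller value, so O2 is the limiting reagent.
(b) Moles of CO2 = 1.38 mol O2 × (1/2) = 0.69 mol; mass = 0.69 mol × 44.01 g/mol = 30.37 g
(c) CH4 consumed = 1.38 × (1/2) = 0.69 mol; remaining = 3.20012 − 0.69 = 2.51012 mol; mass = 2.51012 mol × 16.04 g/mol = 40.26 g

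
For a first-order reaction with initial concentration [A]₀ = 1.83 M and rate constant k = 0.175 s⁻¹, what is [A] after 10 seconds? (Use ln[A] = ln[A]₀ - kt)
0.3180 M

ln[A] = ln[A]₀ - k·t = ln(1.83) - (0.175)·(10) = 0.6043 - 1.7500 = -1.1457
[A] = e^(-1.1457) = 0.3180 M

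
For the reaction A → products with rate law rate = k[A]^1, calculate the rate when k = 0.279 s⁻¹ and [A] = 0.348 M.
0.09709 M/s

rate = k·[A]^1 = 0.279·(0.348)^1 = 0.279·0.348 = 0.09709 M/s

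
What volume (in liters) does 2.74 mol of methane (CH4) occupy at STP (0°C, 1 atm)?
At STP, 1 mol of gas occupies 22.4 L
Volume = 2.74 mol × 22.4 L/mol = 61.38 L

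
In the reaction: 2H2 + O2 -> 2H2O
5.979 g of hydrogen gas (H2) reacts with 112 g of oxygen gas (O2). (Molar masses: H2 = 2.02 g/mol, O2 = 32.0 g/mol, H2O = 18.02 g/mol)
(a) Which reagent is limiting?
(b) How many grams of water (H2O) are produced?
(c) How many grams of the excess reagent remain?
(a) H2, (b) 53.34 g, (c) 64.64 g

Moles of H2 = 5.979 g ÷ 2.02 g/mol = 2.9599 mol
Moles of O2 = 112 g ÷ 32.0 g/mol = 3.5 mol
Moles ÷ coefficient: H2: 2.9599/2 = 1.48, O2: 3.5/1 = 3.5
(a) H2 has the smaller value, so H2 is the limiting reagent.
(b) Moles of H2O = 2.9599 mol H2 × (2/2) = 2.9599 mol; mass = 2.9599 mol × 18.02 g/mol = 53.34 g
(c) O2 consumed = 2.9599 × (1/2) = 1.47995 mol; remaining = 3.5 − 1.47995 = 2.02005 mol; mass = 2.02005 mol × 32.0 g/mol = 64.64 g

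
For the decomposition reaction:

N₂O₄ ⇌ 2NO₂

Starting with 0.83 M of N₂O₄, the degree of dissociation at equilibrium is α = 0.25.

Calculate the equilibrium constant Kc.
K_c = 0.2767

x = α·[A]₀ = 0.25 × 0.83 = 0.2075 M dissociated.
At eq: [N₂O₄] = 0.83 − 0.2075 = 0.6225 M; [NO₂] = 2x = 0.415 M.
Kc = [NO₂]²/[N₂O₄] = (0.415)²/0.6225 = 0.2767.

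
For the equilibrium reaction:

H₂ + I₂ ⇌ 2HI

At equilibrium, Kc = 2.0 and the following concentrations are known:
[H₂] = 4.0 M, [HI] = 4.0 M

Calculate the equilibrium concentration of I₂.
[I₂] = 2.0000 M

Kc = ([HI]^2) / ([H₂] × [I₂]) = 2.0
[I₂]^1 = (product terms)/(Kc · other reactant terms) = 16 / (2.0 · 4) = 2
[I₂] = 2.0000 M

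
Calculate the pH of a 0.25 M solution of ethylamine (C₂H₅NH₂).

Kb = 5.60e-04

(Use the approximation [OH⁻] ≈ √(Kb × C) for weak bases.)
pH = 12.07

[OH⁻] = √(Kb × C) = √(5.60e-04 × 0.25) = 1.1832e-02. pOH = 1.93, pH = 14 - pOH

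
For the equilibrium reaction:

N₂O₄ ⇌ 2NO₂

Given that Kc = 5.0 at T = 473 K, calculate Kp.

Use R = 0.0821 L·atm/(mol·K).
K_p = 194.1665

Δn = (moles gaseous products) − (moles gaseous reactants) = 1
T = 473 K; RT = 0.0821 × 473 = 38.8333
Kp = Kc·(RT)^Δn = 5.0 × (38.8333)^1 = 5.0 × 38.8333 = 194.1665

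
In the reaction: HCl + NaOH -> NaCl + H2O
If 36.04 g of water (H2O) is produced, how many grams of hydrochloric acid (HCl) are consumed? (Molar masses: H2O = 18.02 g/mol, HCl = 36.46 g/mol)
Moles of H2O = 36.04 g ÷ 18.02 g/mol = 2 mol
Mole ratio: 1 mol HCl / 1 mol H2O
Moles of HCl = 2 × (1/1) = 2 mol
Mass of HCl = 2 mol × 36.46 g/mol = 72.92 g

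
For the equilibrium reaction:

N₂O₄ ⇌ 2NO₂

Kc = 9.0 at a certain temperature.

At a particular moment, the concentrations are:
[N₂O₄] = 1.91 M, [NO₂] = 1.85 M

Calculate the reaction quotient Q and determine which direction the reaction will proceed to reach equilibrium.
Q = 1.792, Q < K, reaction proceeds forward (toward products)

Q = ([NO₂]^2) / ([N₂O₄])
  = ((1.85)^2) / ((1.91)) = 3.4225/1.91 = 1.792
Since Q = 1.792 < Kc = 9.0, the reaction proceeds forward (toward products) to reach equilibrium.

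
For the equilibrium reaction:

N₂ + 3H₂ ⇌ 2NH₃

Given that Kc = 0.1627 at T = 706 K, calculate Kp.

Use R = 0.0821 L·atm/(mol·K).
K_p = 4.84e-05

Δn = (moles gaseous products) − (moles gaseous reactants) = -2
T = 706 K; RT = 0.0821 × 706 = 57.9626
Kp = Kc·(RT)^Δn = 0.1627 × (57.9626)^-2 = 0.1627 × 0.000297649 = 4.84e-05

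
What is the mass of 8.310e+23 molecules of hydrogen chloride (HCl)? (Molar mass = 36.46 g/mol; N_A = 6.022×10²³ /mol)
Moles = 8.310e+23 ÷ 6.022×10²³ = 1.37994 mol
Mass = 1.37994 mol × 36.46 g/mol = 50.31 g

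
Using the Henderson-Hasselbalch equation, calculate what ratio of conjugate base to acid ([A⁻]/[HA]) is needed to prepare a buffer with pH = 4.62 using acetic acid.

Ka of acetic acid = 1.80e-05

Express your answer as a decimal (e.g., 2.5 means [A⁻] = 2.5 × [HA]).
[A⁻]/[HA] = 0.750

pKa = −log(1.80e-05) = 4.7447. pH = pKa + log([A⁻]/[HA]). 4.62 = 4.7447 + log(ratio). log(ratio) = 4.62 − 4.7447 = -0.1247. ratio = 10^(-0.1247) = 0.750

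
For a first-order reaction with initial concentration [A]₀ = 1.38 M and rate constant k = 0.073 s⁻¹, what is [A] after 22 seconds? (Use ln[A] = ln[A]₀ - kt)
0.2770 M

ln[A] = ln[A]₀ - k·t = ln(1.38) - (0.073)·(22) = 0.3221 - 1.6060 = -1.2839
[A] = e^(-1.2839) = 0.2770 M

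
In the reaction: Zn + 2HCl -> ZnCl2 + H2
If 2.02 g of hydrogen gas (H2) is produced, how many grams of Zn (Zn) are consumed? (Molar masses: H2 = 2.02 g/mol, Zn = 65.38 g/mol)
Moles of H2 = 2.02 g ÷ 2.02 g/mol = 1 mol
Mole ratio: 1 mol Zn / 1 mol H2
Moles of Zn = 1 × (1/1) = 1 mol
Mass of Zn = 1 mol × 65.38 g/mol = 65.38 g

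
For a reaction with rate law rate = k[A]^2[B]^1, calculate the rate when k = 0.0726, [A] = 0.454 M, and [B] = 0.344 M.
0.005148 M/s

rate = k·[A]^2·[B]^1 = 0.0726·(0.454)^2·(0.344)^1 = 0.0726·0.206116·0.344 = 0.005148 M/s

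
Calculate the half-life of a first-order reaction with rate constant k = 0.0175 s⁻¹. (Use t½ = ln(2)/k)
39.61 s

t½ = ln(2)/k = 0.6931/0.0175 = 39.61 s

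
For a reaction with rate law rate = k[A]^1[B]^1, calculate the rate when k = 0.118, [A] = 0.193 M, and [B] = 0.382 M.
0.0087 M/s

rate = k·[A]^1·[B]^1 = 0.118·(0.193)^1·(0.382)^1 = 0.118·0.193·0.382 = 0.0087 M/s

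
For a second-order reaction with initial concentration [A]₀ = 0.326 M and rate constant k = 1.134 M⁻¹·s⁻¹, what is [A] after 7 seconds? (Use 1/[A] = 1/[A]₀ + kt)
0.0909 M

1/[A] = 1/[A]₀ + k·t = 1/0.326 + (1.134)·(7) = 3.0675 + 7.9380 = 11.0055
[A] = 1/11.0055 = 0.0909 M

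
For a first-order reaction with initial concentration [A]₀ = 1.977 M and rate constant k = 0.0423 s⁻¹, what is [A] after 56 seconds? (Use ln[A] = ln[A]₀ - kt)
0.1850 M

ln[A] = ln[A]₀ - k·t = ln(1.977) - (0.0423)·(56) = 0.6816 - 2.3688 = -1.6872
[A] = e^(-1.6872) = 0.1850 M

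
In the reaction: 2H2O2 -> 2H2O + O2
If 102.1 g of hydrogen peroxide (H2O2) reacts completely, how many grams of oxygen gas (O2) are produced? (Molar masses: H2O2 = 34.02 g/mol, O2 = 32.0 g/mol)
Moles of H2O2 = 102.1 g ÷ 34.02 g/mol = 3.00118 mol
Mole ratio: 1 mol O2 / 2 mol H2O2
Moles of O2 = 3.00118 × (1/2) = 1.50059 mol
Mass of O2 = 1.50059 mol × 32.0 g/mol = 48.02 g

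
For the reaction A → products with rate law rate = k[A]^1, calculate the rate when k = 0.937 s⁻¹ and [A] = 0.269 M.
0.2521 M/s

rate = k·[A]^1 = 0.937·(0.269)^1 = 0.937·0.269 = 0.2521 M/s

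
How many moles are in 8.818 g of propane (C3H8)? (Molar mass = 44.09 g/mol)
Moles = 8.818 g ÷ 44.09 g/mol = 0.2 mol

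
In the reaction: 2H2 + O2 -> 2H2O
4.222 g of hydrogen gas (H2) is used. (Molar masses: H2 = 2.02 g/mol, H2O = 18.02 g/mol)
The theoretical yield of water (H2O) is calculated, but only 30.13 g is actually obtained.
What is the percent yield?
Moles of H2 = 4.222 g ÷ 2.02 g/mol = 2.0901 mol
Mole ratio: 2 mol H2O / 2 mol H2
Moles of H2O = 2.0901 × (2/2) = 2.0901 mol
Theoretical yield = 2.0901 mol × 18.02 g/mol = 37.664 g
Actual yield = 30.13 g
Percent yield = (30.13 / 37.664) × 100% = 80.0%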